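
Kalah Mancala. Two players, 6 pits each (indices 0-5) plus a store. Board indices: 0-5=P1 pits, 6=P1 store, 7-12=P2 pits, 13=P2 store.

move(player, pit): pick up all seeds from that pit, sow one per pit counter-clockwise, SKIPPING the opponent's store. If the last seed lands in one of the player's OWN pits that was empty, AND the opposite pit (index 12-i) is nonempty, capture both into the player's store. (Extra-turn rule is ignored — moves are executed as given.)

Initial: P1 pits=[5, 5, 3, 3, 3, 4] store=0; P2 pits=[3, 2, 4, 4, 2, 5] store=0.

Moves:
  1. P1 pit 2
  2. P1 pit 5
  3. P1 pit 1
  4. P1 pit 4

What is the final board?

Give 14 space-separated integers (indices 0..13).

Answer: 5 0 1 5 0 2 3 5 4 6 5 2 5 0

Derivation:
Move 1: P1 pit2 -> P1=[5,5,0,4,4,5](0) P2=[3,2,4,4,2,5](0)
Move 2: P1 pit5 -> P1=[5,5,0,4,4,0](1) P2=[4,3,5,5,2,5](0)
Move 3: P1 pit1 -> P1=[5,0,1,5,5,1](2) P2=[4,3,5,5,2,5](0)
Move 4: P1 pit4 -> P1=[5,0,1,5,0,2](3) P2=[5,4,6,5,2,5](0)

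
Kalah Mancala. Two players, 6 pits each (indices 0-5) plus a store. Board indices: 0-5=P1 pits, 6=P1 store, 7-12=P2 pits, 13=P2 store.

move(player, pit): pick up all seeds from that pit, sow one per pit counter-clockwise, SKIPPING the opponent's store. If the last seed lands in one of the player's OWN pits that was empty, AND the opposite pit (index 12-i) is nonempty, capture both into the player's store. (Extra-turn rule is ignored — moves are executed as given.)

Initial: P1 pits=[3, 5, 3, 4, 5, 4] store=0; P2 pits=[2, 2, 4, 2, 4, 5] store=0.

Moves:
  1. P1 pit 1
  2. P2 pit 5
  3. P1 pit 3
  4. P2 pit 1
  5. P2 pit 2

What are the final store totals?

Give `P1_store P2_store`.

Answer: 2 2

Derivation:
Move 1: P1 pit1 -> P1=[3,0,4,5,6,5](1) P2=[2,2,4,2,4,5](0)
Move 2: P2 pit5 -> P1=[4,1,5,6,6,5](1) P2=[2,2,4,2,4,0](1)
Move 3: P1 pit3 -> P1=[4,1,5,0,7,6](2) P2=[3,3,5,2,4,0](1)
Move 4: P2 pit1 -> P1=[4,1,5,0,7,6](2) P2=[3,0,6,3,5,0](1)
Move 5: P2 pit2 -> P1=[5,2,5,0,7,6](2) P2=[3,0,0,4,6,1](2)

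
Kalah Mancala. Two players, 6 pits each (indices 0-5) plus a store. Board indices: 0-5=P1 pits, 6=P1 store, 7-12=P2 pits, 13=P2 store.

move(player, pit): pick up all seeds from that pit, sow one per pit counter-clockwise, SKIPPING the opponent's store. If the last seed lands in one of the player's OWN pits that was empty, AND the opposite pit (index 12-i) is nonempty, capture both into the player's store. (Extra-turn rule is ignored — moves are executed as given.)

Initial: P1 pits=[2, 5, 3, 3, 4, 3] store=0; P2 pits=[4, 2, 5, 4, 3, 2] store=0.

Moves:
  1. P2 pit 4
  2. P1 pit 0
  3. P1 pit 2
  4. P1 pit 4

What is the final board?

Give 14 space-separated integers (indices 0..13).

Answer: 0 6 0 5 0 5 2 5 3 6 4 0 3 1

Derivation:
Move 1: P2 pit4 -> P1=[3,5,3,3,4,3](0) P2=[4,2,5,4,0,3](1)
Move 2: P1 pit0 -> P1=[0,6,4,4,4,3](0) P2=[4,2,5,4,0,3](1)
Move 3: P1 pit2 -> P1=[0,6,0,5,5,4](1) P2=[4,2,5,4,0,3](1)
Move 4: P1 pit4 -> P1=[0,6,0,5,0,5](2) P2=[5,3,6,4,0,3](1)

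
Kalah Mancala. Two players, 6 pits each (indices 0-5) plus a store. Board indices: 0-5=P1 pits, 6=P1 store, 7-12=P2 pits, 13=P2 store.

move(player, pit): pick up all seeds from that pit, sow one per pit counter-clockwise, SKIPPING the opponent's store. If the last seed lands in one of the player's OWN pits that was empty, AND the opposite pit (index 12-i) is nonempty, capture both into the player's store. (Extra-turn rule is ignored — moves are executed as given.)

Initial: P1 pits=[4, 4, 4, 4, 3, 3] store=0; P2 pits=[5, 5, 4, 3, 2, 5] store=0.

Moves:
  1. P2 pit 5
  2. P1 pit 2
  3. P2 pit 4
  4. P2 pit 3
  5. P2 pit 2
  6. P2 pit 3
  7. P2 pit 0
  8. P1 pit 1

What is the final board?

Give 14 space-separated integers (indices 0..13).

Move 1: P2 pit5 -> P1=[5,5,5,5,3,3](0) P2=[5,5,4,3,2,0](1)
Move 2: P1 pit2 -> P1=[5,5,0,6,4,4](1) P2=[6,5,4,3,2,0](1)
Move 3: P2 pit4 -> P1=[5,5,0,6,4,4](1) P2=[6,5,4,3,0,1](2)
Move 4: P2 pit3 -> P1=[5,5,0,6,4,4](1) P2=[6,5,4,0,1,2](3)
Move 5: P2 pit2 -> P1=[5,5,0,6,4,4](1) P2=[6,5,0,1,2,3](4)
Move 6: P2 pit3 -> P1=[5,5,0,6,4,4](1) P2=[6,5,0,0,3,3](4)
Move 7: P2 pit0 -> P1=[5,5,0,6,4,4](1) P2=[0,6,1,1,4,4](5)
Move 8: P1 pit1 -> P1=[5,0,1,7,5,5](2) P2=[0,6,1,1,4,4](5)

Answer: 5 0 1 7 5 5 2 0 6 1 1 4 4 5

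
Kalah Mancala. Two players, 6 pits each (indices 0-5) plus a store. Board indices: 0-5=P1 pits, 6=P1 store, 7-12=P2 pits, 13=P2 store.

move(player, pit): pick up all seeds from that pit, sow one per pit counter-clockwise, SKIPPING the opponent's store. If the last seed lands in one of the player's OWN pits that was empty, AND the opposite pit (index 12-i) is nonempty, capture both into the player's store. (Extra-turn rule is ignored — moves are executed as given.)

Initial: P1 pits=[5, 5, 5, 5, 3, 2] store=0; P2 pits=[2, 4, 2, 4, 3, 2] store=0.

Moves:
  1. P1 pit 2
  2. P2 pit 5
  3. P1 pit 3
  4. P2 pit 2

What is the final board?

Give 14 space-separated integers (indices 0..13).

Answer: 0 5 0 0 5 4 2 4 5 0 5 4 0 8

Derivation:
Move 1: P1 pit2 -> P1=[5,5,0,6,4,3](1) P2=[3,4,2,4,3,2](0)
Move 2: P2 pit5 -> P1=[6,5,0,6,4,3](1) P2=[3,4,2,4,3,0](1)
Move 3: P1 pit3 -> P1=[6,5,0,0,5,4](2) P2=[4,5,3,4,3,0](1)
Move 4: P2 pit2 -> P1=[0,5,0,0,5,4](2) P2=[4,5,0,5,4,0](8)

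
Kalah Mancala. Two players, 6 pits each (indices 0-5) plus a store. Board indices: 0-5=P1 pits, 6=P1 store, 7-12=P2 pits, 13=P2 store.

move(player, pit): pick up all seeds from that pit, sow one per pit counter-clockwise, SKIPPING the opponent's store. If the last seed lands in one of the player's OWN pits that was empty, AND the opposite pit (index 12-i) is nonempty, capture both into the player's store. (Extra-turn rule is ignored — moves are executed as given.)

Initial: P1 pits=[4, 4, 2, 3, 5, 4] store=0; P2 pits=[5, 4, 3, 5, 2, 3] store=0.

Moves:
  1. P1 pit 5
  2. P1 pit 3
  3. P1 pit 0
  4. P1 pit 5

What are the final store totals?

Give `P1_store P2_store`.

Move 1: P1 pit5 -> P1=[4,4,2,3,5,0](1) P2=[6,5,4,5,2,3](0)
Move 2: P1 pit3 -> P1=[4,4,2,0,6,1](2) P2=[6,5,4,5,2,3](0)
Move 3: P1 pit0 -> P1=[0,5,3,1,7,1](2) P2=[6,5,4,5,2,3](0)
Move 4: P1 pit5 -> P1=[0,5,3,1,7,0](3) P2=[6,5,4,5,2,3](0)

Answer: 3 0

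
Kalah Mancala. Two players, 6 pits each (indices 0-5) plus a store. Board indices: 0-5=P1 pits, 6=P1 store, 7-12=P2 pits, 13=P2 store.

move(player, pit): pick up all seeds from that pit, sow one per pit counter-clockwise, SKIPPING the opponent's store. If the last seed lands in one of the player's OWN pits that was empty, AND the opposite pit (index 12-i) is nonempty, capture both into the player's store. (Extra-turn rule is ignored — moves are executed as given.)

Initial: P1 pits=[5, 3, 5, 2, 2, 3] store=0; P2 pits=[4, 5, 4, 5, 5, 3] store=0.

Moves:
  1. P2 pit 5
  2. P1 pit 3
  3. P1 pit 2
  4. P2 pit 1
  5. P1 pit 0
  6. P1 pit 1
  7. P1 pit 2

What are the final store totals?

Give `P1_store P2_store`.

Answer: 3 2

Derivation:
Move 1: P2 pit5 -> P1=[6,4,5,2,2,3](0) P2=[4,5,4,5,5,0](1)
Move 2: P1 pit3 -> P1=[6,4,5,0,3,4](0) P2=[4,5,4,5,5,0](1)
Move 3: P1 pit2 -> P1=[6,4,0,1,4,5](1) P2=[5,5,4,5,5,0](1)
Move 4: P2 pit1 -> P1=[6,4,0,1,4,5](1) P2=[5,0,5,6,6,1](2)
Move 5: P1 pit0 -> P1=[0,5,1,2,5,6](2) P2=[5,0,5,6,6,1](2)
Move 6: P1 pit1 -> P1=[0,0,2,3,6,7](3) P2=[5,0,5,6,6,1](2)
Move 7: P1 pit2 -> P1=[0,0,0,4,7,7](3) P2=[5,0,5,6,6,1](2)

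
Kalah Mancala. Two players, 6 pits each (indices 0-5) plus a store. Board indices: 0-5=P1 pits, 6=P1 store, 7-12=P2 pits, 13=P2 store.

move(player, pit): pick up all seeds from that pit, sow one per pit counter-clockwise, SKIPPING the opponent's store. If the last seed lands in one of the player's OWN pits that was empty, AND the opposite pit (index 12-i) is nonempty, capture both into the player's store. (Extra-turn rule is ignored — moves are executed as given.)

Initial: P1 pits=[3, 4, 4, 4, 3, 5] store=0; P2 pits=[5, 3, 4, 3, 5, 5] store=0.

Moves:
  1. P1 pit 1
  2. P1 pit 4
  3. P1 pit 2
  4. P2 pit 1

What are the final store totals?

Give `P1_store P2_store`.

Answer: 2 0

Derivation:
Move 1: P1 pit1 -> P1=[3,0,5,5,4,6](0) P2=[5,3,4,3,5,5](0)
Move 2: P1 pit4 -> P1=[3,0,5,5,0,7](1) P2=[6,4,4,3,5,5](0)
Move 3: P1 pit2 -> P1=[3,0,0,6,1,8](2) P2=[7,4,4,3,5,5](0)
Move 4: P2 pit1 -> P1=[3,0,0,6,1,8](2) P2=[7,0,5,4,6,6](0)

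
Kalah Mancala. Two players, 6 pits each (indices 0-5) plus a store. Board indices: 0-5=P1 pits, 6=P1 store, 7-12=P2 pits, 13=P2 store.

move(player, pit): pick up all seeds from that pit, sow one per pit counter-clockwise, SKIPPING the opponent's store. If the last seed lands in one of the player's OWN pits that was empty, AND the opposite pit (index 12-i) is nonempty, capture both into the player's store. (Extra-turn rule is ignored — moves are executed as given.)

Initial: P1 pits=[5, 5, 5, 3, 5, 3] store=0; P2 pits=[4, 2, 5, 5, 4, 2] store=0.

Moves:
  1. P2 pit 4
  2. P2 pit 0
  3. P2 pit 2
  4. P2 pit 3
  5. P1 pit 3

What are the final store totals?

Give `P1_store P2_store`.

Move 1: P2 pit4 -> P1=[6,6,5,3,5,3](0) P2=[4,2,5,5,0,3](1)
Move 2: P2 pit0 -> P1=[6,0,5,3,5,3](0) P2=[0,3,6,6,0,3](8)
Move 3: P2 pit2 -> P1=[7,1,5,3,5,3](0) P2=[0,3,0,7,1,4](9)
Move 4: P2 pit3 -> P1=[8,2,6,4,5,3](0) P2=[0,3,0,0,2,5](10)
Move 5: P1 pit3 -> P1=[8,2,6,0,6,4](1) P2=[1,3,0,0,2,5](10)

Answer: 1 10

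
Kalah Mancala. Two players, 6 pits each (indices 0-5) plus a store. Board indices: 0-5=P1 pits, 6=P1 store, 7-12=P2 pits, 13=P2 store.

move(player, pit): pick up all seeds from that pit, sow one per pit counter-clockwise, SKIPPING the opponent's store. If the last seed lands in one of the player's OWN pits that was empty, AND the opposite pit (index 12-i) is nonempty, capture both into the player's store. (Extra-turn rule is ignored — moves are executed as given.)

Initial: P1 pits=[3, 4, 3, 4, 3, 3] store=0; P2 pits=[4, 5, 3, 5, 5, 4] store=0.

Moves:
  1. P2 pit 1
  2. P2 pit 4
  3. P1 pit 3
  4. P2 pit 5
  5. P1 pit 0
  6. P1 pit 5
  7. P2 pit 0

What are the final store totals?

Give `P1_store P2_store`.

Answer: 2 4

Derivation:
Move 1: P2 pit1 -> P1=[3,4,3,4,3,3](0) P2=[4,0,4,6,6,5](1)
Move 2: P2 pit4 -> P1=[4,5,4,5,3,3](0) P2=[4,0,4,6,0,6](2)
Move 3: P1 pit3 -> P1=[4,5,4,0,4,4](1) P2=[5,1,4,6,0,6](2)
Move 4: P2 pit5 -> P1=[5,6,5,1,5,4](1) P2=[5,1,4,6,0,0](3)
Move 5: P1 pit0 -> P1=[0,7,6,2,6,5](1) P2=[5,1,4,6,0,0](3)
Move 6: P1 pit5 -> P1=[0,7,6,2,6,0](2) P2=[6,2,5,7,0,0](3)
Move 7: P2 pit0 -> P1=[0,7,6,2,6,0](2) P2=[0,3,6,8,1,1](4)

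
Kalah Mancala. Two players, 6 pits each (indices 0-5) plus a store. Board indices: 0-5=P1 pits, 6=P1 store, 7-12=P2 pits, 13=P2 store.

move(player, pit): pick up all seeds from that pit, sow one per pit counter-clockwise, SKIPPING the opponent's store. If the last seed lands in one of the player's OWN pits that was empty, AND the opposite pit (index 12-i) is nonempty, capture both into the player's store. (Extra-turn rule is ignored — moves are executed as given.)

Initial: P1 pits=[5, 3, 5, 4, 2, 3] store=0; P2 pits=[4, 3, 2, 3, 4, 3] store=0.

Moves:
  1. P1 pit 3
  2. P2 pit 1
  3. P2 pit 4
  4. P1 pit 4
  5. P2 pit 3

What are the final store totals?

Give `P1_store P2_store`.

Answer: 2 2

Derivation:
Move 1: P1 pit3 -> P1=[5,3,5,0,3,4](1) P2=[5,3,2,3,4,3](0)
Move 2: P2 pit1 -> P1=[5,3,5,0,3,4](1) P2=[5,0,3,4,5,3](0)
Move 3: P2 pit4 -> P1=[6,4,6,0,3,4](1) P2=[5,0,3,4,0,4](1)
Move 4: P1 pit4 -> P1=[6,4,6,0,0,5](2) P2=[6,0,3,4,0,4](1)
Move 5: P2 pit3 -> P1=[7,4,6,0,0,5](2) P2=[6,0,3,0,1,5](2)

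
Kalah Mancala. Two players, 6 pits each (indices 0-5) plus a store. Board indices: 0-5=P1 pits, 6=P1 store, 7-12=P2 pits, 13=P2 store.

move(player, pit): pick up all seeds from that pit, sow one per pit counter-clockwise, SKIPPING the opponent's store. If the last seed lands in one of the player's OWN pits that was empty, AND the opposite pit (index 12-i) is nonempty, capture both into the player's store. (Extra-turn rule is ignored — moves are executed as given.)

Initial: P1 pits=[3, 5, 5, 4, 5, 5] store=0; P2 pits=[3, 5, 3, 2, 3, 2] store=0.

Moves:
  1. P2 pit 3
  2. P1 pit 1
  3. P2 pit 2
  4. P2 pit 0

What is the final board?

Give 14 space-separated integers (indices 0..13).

Move 1: P2 pit3 -> P1=[3,5,5,4,5,5](0) P2=[3,5,3,0,4,3](0)
Move 2: P1 pit1 -> P1=[3,0,6,5,6,6](1) P2=[3,5,3,0,4,3](0)
Move 3: P2 pit2 -> P1=[3,0,6,5,6,6](1) P2=[3,5,0,1,5,4](0)
Move 4: P2 pit0 -> P1=[3,0,6,5,6,6](1) P2=[0,6,1,2,5,4](0)

Answer: 3 0 6 5 6 6 1 0 6 1 2 5 4 0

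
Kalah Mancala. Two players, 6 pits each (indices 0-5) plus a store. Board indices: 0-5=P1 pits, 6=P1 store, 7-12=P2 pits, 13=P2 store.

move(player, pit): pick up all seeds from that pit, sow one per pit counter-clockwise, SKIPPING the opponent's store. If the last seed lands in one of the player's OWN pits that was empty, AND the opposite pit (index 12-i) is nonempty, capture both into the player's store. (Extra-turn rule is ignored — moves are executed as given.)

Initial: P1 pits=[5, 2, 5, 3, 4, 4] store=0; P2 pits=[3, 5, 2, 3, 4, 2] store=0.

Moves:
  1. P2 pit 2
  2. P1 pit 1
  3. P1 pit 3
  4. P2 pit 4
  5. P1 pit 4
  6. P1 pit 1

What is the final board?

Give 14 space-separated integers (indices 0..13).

Move 1: P2 pit2 -> P1=[5,2,5,3,4,4](0) P2=[3,5,0,4,5,2](0)
Move 2: P1 pit1 -> P1=[5,0,6,4,4,4](0) P2=[3,5,0,4,5,2](0)
Move 3: P1 pit3 -> P1=[5,0,6,0,5,5](1) P2=[4,5,0,4,5,2](0)
Move 4: P2 pit4 -> P1=[6,1,7,0,5,5](1) P2=[4,5,0,4,0,3](1)
Move 5: P1 pit4 -> P1=[6,1,7,0,0,6](2) P2=[5,6,1,4,0,3](1)
Move 6: P1 pit1 -> P1=[6,0,8,0,0,6](2) P2=[5,6,1,4,0,3](1)

Answer: 6 0 8 0 0 6 2 5 6 1 4 0 3 1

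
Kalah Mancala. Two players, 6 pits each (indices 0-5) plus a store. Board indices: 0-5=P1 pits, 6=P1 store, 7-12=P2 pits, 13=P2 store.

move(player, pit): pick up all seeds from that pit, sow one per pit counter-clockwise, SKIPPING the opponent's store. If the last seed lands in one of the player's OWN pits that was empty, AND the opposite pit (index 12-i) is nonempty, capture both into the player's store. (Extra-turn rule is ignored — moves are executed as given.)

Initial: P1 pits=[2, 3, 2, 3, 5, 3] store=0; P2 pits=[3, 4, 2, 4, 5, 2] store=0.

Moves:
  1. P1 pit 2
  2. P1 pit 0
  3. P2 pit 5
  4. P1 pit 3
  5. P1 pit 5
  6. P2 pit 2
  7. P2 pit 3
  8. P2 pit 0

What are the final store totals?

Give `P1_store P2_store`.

Answer: 7 3

Derivation:
Move 1: P1 pit2 -> P1=[2,3,0,4,6,3](0) P2=[3,4,2,4,5,2](0)
Move 2: P1 pit0 -> P1=[0,4,0,4,6,3](5) P2=[3,4,2,0,5,2](0)
Move 3: P2 pit5 -> P1=[1,4,0,4,6,3](5) P2=[3,4,2,0,5,0](1)
Move 4: P1 pit3 -> P1=[1,4,0,0,7,4](6) P2=[4,4,2,0,5,0](1)
Move 5: P1 pit5 -> P1=[1,4,0,0,7,0](7) P2=[5,5,3,0,5,0](1)
Move 6: P2 pit2 -> P1=[0,4,0,0,7,0](7) P2=[5,5,0,1,6,0](3)
Move 7: P2 pit3 -> P1=[0,4,0,0,7,0](7) P2=[5,5,0,0,7,0](3)
Move 8: P2 pit0 -> P1=[0,4,0,0,7,0](7) P2=[0,6,1,1,8,1](3)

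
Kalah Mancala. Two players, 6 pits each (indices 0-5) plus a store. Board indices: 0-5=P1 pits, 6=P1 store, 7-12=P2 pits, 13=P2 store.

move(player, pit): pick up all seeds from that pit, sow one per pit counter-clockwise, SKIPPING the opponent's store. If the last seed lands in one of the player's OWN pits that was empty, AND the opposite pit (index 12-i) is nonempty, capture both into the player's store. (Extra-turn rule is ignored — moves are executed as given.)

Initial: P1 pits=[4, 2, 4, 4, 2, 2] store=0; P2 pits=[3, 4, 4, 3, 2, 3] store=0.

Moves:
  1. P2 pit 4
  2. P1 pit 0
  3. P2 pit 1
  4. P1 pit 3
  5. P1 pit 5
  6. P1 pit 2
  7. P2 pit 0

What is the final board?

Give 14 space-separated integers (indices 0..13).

Answer: 0 3 0 1 5 1 3 0 3 6 5 2 6 2

Derivation:
Move 1: P2 pit4 -> P1=[4,2,4,4,2,2](0) P2=[3,4,4,3,0,4](1)
Move 2: P1 pit0 -> P1=[0,3,5,5,3,2](0) P2=[3,4,4,3,0,4](1)
Move 3: P2 pit1 -> P1=[0,3,5,5,3,2](0) P2=[3,0,5,4,1,5](1)
Move 4: P1 pit3 -> P1=[0,3,5,0,4,3](1) P2=[4,1,5,4,1,5](1)
Move 5: P1 pit5 -> P1=[0,3,5,0,4,0](2) P2=[5,2,5,4,1,5](1)
Move 6: P1 pit2 -> P1=[0,3,0,1,5,1](3) P2=[6,2,5,4,1,5](1)
Move 7: P2 pit0 -> P1=[0,3,0,1,5,1](3) P2=[0,3,6,5,2,6](2)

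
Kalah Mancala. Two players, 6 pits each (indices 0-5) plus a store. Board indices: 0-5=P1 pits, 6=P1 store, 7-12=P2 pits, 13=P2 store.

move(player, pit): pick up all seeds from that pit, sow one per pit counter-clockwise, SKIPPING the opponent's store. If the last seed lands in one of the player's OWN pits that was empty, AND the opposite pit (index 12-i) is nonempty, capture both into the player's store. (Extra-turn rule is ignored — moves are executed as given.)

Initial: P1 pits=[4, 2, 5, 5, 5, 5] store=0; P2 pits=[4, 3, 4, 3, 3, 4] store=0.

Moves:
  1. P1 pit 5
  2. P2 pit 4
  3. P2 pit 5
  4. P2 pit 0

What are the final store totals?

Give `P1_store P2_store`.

Answer: 1 9

Derivation:
Move 1: P1 pit5 -> P1=[4,2,5,5,5,0](1) P2=[5,4,5,4,3,4](0)
Move 2: P2 pit4 -> P1=[5,2,5,5,5,0](1) P2=[5,4,5,4,0,5](1)
Move 3: P2 pit5 -> P1=[6,3,6,6,5,0](1) P2=[5,4,5,4,0,0](2)
Move 4: P2 pit0 -> P1=[0,3,6,6,5,0](1) P2=[0,5,6,5,1,0](9)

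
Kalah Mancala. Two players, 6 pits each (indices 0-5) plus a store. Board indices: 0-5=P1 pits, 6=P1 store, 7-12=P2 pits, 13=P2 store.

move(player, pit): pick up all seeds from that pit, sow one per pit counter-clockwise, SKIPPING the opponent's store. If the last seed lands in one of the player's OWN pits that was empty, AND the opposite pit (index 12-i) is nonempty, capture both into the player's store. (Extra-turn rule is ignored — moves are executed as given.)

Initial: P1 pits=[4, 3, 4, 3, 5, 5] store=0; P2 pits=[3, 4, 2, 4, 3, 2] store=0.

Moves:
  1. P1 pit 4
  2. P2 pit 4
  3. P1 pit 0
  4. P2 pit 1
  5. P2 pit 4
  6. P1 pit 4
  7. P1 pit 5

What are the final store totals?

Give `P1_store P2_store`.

Answer: 9 2

Derivation:
Move 1: P1 pit4 -> P1=[4,3,4,3,0,6](1) P2=[4,5,3,4,3,2](0)
Move 2: P2 pit4 -> P1=[5,3,4,3,0,6](1) P2=[4,5,3,4,0,3](1)
Move 3: P1 pit0 -> P1=[0,4,5,4,1,7](1) P2=[4,5,3,4,0,3](1)
Move 4: P2 pit1 -> P1=[0,4,5,4,1,7](1) P2=[4,0,4,5,1,4](2)
Move 5: P2 pit4 -> P1=[0,4,5,4,1,7](1) P2=[4,0,4,5,0,5](2)
Move 6: P1 pit4 -> P1=[0,4,5,4,0,8](1) P2=[4,0,4,5,0,5](2)
Move 7: P1 pit5 -> P1=[0,4,5,4,0,0](9) P2=[5,1,5,6,1,0](2)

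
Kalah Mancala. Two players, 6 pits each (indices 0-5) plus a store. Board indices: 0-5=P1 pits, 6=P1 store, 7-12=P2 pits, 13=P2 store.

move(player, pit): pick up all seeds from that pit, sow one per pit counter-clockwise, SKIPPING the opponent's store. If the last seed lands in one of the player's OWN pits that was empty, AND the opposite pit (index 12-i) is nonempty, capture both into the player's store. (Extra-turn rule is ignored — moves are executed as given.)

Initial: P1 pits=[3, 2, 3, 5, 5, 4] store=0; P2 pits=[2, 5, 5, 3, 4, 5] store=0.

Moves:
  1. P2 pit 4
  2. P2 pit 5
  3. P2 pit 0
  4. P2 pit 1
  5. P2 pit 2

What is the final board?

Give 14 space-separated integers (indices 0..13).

Move 1: P2 pit4 -> P1=[4,3,3,5,5,4](0) P2=[2,5,5,3,0,6](1)
Move 2: P2 pit5 -> P1=[5,4,4,6,6,4](0) P2=[2,5,5,3,0,0](2)
Move 3: P2 pit0 -> P1=[5,4,4,6,6,4](0) P2=[0,6,6,3,0,0](2)
Move 4: P2 pit1 -> P1=[6,4,4,6,6,4](0) P2=[0,0,7,4,1,1](3)
Move 5: P2 pit2 -> P1=[7,5,5,6,6,4](0) P2=[0,0,0,5,2,2](4)

Answer: 7 5 5 6 6 4 0 0 0 0 5 2 2 4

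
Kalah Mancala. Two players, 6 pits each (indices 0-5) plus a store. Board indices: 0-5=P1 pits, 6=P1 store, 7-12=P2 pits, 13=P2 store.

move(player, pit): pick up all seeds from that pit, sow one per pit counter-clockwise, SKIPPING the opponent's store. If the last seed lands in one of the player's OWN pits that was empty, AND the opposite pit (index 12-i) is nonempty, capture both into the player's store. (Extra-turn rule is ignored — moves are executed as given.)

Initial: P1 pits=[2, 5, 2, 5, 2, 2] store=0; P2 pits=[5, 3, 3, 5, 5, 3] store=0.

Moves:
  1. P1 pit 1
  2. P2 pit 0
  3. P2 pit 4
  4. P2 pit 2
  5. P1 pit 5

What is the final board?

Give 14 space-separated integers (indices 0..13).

Move 1: P1 pit1 -> P1=[2,0,3,6,3,3](1) P2=[5,3,3,5,5,3](0)
Move 2: P2 pit0 -> P1=[2,0,3,6,3,3](1) P2=[0,4,4,6,6,4](0)
Move 3: P2 pit4 -> P1=[3,1,4,7,3,3](1) P2=[0,4,4,6,0,5](1)
Move 4: P2 pit2 -> P1=[3,1,4,7,3,3](1) P2=[0,4,0,7,1,6](2)
Move 5: P1 pit5 -> P1=[3,1,4,7,3,0](2) P2=[1,5,0,7,1,6](2)

Answer: 3 1 4 7 3 0 2 1 5 0 7 1 6 2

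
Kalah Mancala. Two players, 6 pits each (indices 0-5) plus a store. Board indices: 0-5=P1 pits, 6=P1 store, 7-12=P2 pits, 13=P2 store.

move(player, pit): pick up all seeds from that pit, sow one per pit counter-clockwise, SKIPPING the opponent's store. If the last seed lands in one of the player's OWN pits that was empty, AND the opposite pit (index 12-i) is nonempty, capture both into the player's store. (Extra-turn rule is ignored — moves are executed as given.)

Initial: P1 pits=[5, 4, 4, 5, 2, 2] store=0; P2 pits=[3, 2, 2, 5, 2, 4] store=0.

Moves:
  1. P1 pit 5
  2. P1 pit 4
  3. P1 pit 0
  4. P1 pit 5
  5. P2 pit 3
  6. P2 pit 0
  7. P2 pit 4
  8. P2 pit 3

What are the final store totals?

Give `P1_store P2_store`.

Move 1: P1 pit5 -> P1=[5,4,4,5,2,0](1) P2=[4,2,2,5,2,4](0)
Move 2: P1 pit4 -> P1=[5,4,4,5,0,1](2) P2=[4,2,2,5,2,4](0)
Move 3: P1 pit0 -> P1=[0,5,5,6,1,2](2) P2=[4,2,2,5,2,4](0)
Move 4: P1 pit5 -> P1=[0,5,5,6,1,0](3) P2=[5,2,2,5,2,4](0)
Move 5: P2 pit3 -> P1=[1,6,5,6,1,0](3) P2=[5,2,2,0,3,5](1)
Move 6: P2 pit0 -> P1=[1,6,5,6,1,0](3) P2=[0,3,3,1,4,6](1)
Move 7: P2 pit4 -> P1=[2,7,5,6,1,0](3) P2=[0,3,3,1,0,7](2)
Move 8: P2 pit3 -> P1=[2,0,5,6,1,0](3) P2=[0,3,3,0,0,7](10)

Answer: 3 10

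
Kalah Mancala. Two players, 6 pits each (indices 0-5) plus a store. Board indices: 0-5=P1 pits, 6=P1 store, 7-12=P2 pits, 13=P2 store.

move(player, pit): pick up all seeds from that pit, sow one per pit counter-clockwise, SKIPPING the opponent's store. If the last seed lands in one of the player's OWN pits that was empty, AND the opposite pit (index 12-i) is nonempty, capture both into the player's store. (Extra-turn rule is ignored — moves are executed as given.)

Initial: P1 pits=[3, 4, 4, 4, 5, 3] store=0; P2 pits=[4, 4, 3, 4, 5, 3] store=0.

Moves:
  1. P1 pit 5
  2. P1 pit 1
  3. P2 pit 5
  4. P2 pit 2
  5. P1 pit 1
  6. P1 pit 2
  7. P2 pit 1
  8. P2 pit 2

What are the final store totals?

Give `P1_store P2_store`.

Answer: 8 7

Derivation:
Move 1: P1 pit5 -> P1=[3,4,4,4,5,0](1) P2=[5,5,3,4,5,3](0)
Move 2: P1 pit1 -> P1=[3,0,5,5,6,0](7) P2=[0,5,3,4,5,3](0)
Move 3: P2 pit5 -> P1=[4,1,5,5,6,0](7) P2=[0,5,3,4,5,0](1)
Move 4: P2 pit2 -> P1=[0,1,5,5,6,0](7) P2=[0,5,0,5,6,0](6)
Move 5: P1 pit1 -> P1=[0,0,6,5,6,0](7) P2=[0,5,0,5,6,0](6)
Move 6: P1 pit2 -> P1=[0,0,0,6,7,1](8) P2=[1,6,0,5,6,0](6)
Move 7: P2 pit1 -> P1=[1,0,0,6,7,1](8) P2=[1,0,1,6,7,1](7)
Move 8: P2 pit2 -> P1=[1,0,0,6,7,1](8) P2=[1,0,0,7,7,1](7)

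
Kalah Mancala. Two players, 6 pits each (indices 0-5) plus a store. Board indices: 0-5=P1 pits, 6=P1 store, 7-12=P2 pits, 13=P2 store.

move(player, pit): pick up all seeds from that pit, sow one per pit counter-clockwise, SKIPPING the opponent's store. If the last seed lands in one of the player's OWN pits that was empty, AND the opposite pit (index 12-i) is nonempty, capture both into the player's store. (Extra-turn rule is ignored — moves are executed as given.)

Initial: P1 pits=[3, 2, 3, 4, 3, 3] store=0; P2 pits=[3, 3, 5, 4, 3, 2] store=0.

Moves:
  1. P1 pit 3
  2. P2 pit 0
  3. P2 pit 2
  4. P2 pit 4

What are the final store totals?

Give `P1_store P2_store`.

Move 1: P1 pit3 -> P1=[3,2,3,0,4,4](1) P2=[4,3,5,4,3,2](0)
Move 2: P2 pit0 -> P1=[3,2,3,0,4,4](1) P2=[0,4,6,5,4,2](0)
Move 3: P2 pit2 -> P1=[4,3,3,0,4,4](1) P2=[0,4,0,6,5,3](1)
Move 4: P2 pit4 -> P1=[5,4,4,0,4,4](1) P2=[0,4,0,6,0,4](2)

Answer: 1 2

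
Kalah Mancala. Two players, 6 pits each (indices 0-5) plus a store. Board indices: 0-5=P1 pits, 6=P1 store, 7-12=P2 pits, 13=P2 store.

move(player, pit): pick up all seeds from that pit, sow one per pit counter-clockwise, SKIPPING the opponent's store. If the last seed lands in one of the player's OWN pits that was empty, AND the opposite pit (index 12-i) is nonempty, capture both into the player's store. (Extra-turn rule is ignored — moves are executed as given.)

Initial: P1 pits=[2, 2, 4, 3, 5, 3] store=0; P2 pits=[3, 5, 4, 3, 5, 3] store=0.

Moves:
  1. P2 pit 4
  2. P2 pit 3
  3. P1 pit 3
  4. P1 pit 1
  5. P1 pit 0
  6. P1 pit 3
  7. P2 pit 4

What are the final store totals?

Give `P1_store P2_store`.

Answer: 1 2

Derivation:
Move 1: P2 pit4 -> P1=[3,3,5,3,5,3](0) P2=[3,5,4,3,0,4](1)
Move 2: P2 pit3 -> P1=[3,3,5,3,5,3](0) P2=[3,5,4,0,1,5](2)
Move 3: P1 pit3 -> P1=[3,3,5,0,6,4](1) P2=[3,5,4,0,1,5](2)
Move 4: P1 pit1 -> P1=[3,0,6,1,7,4](1) P2=[3,5,4,0,1,5](2)
Move 5: P1 pit0 -> P1=[0,1,7,2,7,4](1) P2=[3,5,4,0,1,5](2)
Move 6: P1 pit3 -> P1=[0,1,7,0,8,5](1) P2=[3,5,4,0,1,5](2)
Move 7: P2 pit4 -> P1=[0,1,7,0,8,5](1) P2=[3,5,4,0,0,6](2)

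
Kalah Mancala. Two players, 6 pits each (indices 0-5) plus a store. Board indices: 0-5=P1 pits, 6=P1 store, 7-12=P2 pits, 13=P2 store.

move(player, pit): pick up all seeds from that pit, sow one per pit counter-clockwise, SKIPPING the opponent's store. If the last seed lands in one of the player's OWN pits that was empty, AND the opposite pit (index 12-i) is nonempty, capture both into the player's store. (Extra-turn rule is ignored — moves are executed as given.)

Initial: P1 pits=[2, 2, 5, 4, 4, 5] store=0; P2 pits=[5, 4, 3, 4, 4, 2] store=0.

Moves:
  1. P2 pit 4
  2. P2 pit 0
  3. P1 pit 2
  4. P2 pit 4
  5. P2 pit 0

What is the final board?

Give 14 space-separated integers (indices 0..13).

Move 1: P2 pit4 -> P1=[3,3,5,4,4,5](0) P2=[5,4,3,4,0,3](1)
Move 2: P2 pit0 -> P1=[3,3,5,4,4,5](0) P2=[0,5,4,5,1,4](1)
Move 3: P1 pit2 -> P1=[3,3,0,5,5,6](1) P2=[1,5,4,5,1,4](1)
Move 4: P2 pit4 -> P1=[3,3,0,5,5,6](1) P2=[1,5,4,5,0,5](1)
Move 5: P2 pit0 -> P1=[3,3,0,5,5,6](1) P2=[0,6,4,5,0,5](1)

Answer: 3 3 0 5 5 6 1 0 6 4 5 0 5 1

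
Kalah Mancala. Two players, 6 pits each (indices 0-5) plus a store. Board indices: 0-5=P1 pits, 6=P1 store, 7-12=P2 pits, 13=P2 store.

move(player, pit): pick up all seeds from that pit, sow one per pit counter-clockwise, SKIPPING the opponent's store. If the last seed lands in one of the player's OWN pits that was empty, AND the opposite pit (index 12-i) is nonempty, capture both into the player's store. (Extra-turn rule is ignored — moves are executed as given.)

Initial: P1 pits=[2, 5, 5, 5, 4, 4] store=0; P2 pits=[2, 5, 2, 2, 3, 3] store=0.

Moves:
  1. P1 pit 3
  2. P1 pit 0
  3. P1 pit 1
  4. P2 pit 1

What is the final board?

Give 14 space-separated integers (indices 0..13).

Answer: 1 0 7 1 6 6 2 4 0 3 3 4 4 1

Derivation:
Move 1: P1 pit3 -> P1=[2,5,5,0,5,5](1) P2=[3,6,2,2,3,3](0)
Move 2: P1 pit0 -> P1=[0,6,6,0,5,5](1) P2=[3,6,2,2,3,3](0)
Move 3: P1 pit1 -> P1=[0,0,7,1,6,6](2) P2=[4,6,2,2,3,3](0)
Move 4: P2 pit1 -> P1=[1,0,7,1,6,6](2) P2=[4,0,3,3,4,4](1)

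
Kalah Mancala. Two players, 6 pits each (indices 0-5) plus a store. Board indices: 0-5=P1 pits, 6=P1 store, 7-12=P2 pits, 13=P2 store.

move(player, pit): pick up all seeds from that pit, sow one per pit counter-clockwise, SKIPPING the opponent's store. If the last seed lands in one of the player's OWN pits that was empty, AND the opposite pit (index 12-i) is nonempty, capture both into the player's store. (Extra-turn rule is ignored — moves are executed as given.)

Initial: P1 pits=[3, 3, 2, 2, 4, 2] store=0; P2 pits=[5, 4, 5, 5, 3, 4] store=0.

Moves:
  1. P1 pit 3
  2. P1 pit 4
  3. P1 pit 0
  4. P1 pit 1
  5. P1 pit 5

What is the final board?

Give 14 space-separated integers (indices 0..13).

Answer: 0 0 4 1 1 0 9 7 6 1 6 3 4 0

Derivation:
Move 1: P1 pit3 -> P1=[3,3,2,0,5,3](0) P2=[5,4,5,5,3,4](0)
Move 2: P1 pit4 -> P1=[3,3,2,0,0,4](1) P2=[6,5,6,5,3,4](0)
Move 3: P1 pit0 -> P1=[0,4,3,0,0,4](8) P2=[6,5,0,5,3,4](0)
Move 4: P1 pit1 -> P1=[0,0,4,1,1,5](8) P2=[6,5,0,5,3,4](0)
Move 5: P1 pit5 -> P1=[0,0,4,1,1,0](9) P2=[7,6,1,6,3,4](0)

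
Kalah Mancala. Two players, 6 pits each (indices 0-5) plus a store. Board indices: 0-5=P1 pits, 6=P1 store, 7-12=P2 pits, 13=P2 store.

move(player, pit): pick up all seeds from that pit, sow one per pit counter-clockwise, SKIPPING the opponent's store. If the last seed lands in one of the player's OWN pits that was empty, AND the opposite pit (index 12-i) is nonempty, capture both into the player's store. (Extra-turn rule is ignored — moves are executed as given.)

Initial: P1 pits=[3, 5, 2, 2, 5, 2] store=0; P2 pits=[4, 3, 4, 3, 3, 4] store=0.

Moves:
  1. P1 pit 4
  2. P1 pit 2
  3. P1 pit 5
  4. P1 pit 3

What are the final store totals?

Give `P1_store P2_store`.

Move 1: P1 pit4 -> P1=[3,5,2,2,0,3](1) P2=[5,4,5,3,3,4](0)
Move 2: P1 pit2 -> P1=[3,5,0,3,0,3](6) P2=[5,0,5,3,3,4](0)
Move 3: P1 pit5 -> P1=[3,5,0,3,0,0](7) P2=[6,1,5,3,3,4](0)
Move 4: P1 pit3 -> P1=[3,5,0,0,1,1](8) P2=[6,1,5,3,3,4](0)

Answer: 8 0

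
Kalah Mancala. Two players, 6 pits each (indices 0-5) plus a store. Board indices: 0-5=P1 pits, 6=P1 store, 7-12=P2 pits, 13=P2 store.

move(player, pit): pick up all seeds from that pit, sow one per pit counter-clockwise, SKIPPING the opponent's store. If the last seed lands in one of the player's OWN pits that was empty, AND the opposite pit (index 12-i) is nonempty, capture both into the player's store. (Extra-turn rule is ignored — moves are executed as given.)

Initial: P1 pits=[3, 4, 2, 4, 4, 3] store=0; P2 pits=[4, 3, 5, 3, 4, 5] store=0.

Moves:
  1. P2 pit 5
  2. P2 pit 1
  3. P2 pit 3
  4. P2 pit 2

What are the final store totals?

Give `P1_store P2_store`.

Move 1: P2 pit5 -> P1=[4,5,3,5,4,3](0) P2=[4,3,5,3,4,0](1)
Move 2: P2 pit1 -> P1=[4,5,3,5,4,3](0) P2=[4,0,6,4,5,0](1)
Move 3: P2 pit3 -> P1=[5,5,3,5,4,3](0) P2=[4,0,6,0,6,1](2)
Move 4: P2 pit2 -> P1=[6,6,3,5,4,3](0) P2=[4,0,0,1,7,2](3)

Answer: 0 3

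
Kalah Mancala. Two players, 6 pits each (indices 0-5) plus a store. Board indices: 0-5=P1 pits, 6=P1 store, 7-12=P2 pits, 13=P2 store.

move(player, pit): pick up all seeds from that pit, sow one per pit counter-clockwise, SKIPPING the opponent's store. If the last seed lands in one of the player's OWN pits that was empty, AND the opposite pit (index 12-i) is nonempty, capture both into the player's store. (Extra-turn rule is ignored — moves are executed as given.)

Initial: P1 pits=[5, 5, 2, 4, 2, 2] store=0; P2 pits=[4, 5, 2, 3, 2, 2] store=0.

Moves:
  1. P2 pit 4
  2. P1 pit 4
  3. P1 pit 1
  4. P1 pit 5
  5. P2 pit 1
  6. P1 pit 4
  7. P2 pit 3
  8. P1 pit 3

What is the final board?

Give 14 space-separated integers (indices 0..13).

Move 1: P2 pit4 -> P1=[5,5,2,4,2,2](0) P2=[4,5,2,3,0,3](1)
Move 2: P1 pit4 -> P1=[5,5,2,4,0,3](1) P2=[4,5,2,3,0,3](1)
Move 3: P1 pit1 -> P1=[5,0,3,5,1,4](2) P2=[4,5,2,3,0,3](1)
Move 4: P1 pit5 -> P1=[5,0,3,5,1,0](3) P2=[5,6,3,3,0,3](1)
Move 5: P2 pit1 -> P1=[6,0,3,5,1,0](3) P2=[5,0,4,4,1,4](2)
Move 6: P1 pit4 -> P1=[6,0,3,5,0,0](9) P2=[0,0,4,4,1,4](2)
Move 7: P2 pit3 -> P1=[7,0,3,5,0,0](9) P2=[0,0,4,0,2,5](3)
Move 8: P1 pit3 -> P1=[7,0,3,0,1,1](10) P2=[1,1,4,0,2,5](3)

Answer: 7 0 3 0 1 1 10 1 1 4 0 2 5 3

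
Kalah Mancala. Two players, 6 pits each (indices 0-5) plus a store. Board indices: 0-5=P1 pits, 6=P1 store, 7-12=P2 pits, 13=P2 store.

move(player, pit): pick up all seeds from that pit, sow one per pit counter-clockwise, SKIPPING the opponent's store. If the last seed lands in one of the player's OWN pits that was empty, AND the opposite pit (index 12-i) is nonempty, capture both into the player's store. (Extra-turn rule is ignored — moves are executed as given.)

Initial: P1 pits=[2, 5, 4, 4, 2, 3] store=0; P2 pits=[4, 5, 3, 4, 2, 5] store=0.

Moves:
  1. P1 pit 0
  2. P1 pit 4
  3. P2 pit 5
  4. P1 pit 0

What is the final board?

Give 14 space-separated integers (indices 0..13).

Move 1: P1 pit0 -> P1=[0,6,5,4,2,3](0) P2=[4,5,3,4,2,5](0)
Move 2: P1 pit4 -> P1=[0,6,5,4,0,4](1) P2=[4,5,3,4,2,5](0)
Move 3: P2 pit5 -> P1=[1,7,6,5,0,4](1) P2=[4,5,3,4,2,0](1)
Move 4: P1 pit0 -> P1=[0,8,6,5,0,4](1) P2=[4,5,3,4,2,0](1)

Answer: 0 8 6 5 0 4 1 4 5 3 4 2 0 1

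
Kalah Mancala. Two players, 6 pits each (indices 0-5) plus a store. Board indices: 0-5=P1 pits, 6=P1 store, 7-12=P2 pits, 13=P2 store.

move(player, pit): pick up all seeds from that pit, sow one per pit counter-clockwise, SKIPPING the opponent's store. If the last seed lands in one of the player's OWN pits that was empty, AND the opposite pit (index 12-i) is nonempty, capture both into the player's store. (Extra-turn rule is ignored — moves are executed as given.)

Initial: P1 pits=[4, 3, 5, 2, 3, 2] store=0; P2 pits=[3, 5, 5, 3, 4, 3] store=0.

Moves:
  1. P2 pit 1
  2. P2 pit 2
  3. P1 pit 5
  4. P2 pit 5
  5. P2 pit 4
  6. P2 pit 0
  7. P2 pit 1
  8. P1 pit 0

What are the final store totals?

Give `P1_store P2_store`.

Move 1: P2 pit1 -> P1=[4,3,5,2,3,2](0) P2=[3,0,6,4,5,4](1)
Move 2: P2 pit2 -> P1=[5,4,5,2,3,2](0) P2=[3,0,0,5,6,5](2)
Move 3: P1 pit5 -> P1=[5,4,5,2,3,0](1) P2=[4,0,0,5,6,5](2)
Move 4: P2 pit5 -> P1=[6,5,6,3,3,0](1) P2=[4,0,0,5,6,0](3)
Move 5: P2 pit4 -> P1=[7,6,7,4,3,0](1) P2=[4,0,0,5,0,1](4)
Move 6: P2 pit0 -> P1=[7,0,7,4,3,0](1) P2=[0,1,1,6,0,1](11)
Move 7: P2 pit1 -> P1=[7,0,7,4,3,0](1) P2=[0,0,2,6,0,1](11)
Move 8: P1 pit0 -> P1=[0,1,8,5,4,1](2) P2=[1,0,2,6,0,1](11)

Answer: 2 11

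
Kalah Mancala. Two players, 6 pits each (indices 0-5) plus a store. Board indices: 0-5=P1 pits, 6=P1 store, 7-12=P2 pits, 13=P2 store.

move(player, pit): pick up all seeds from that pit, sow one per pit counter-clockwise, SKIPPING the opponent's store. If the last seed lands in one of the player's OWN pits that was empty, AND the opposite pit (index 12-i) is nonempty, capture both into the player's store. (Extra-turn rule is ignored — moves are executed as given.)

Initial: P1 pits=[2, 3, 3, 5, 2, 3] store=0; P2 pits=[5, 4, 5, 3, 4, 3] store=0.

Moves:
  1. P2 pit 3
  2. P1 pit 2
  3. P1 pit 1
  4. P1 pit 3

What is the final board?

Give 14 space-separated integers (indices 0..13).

Move 1: P2 pit3 -> P1=[2,3,3,5,2,3](0) P2=[5,4,5,0,5,4](1)
Move 2: P1 pit2 -> P1=[2,3,0,6,3,4](0) P2=[5,4,5,0,5,4](1)
Move 3: P1 pit1 -> P1=[2,0,1,7,4,4](0) P2=[5,4,5,0,5,4](1)
Move 4: P1 pit3 -> P1=[2,0,1,0,5,5](1) P2=[6,5,6,1,5,4](1)

Answer: 2 0 1 0 5 5 1 6 5 6 1 5 4 1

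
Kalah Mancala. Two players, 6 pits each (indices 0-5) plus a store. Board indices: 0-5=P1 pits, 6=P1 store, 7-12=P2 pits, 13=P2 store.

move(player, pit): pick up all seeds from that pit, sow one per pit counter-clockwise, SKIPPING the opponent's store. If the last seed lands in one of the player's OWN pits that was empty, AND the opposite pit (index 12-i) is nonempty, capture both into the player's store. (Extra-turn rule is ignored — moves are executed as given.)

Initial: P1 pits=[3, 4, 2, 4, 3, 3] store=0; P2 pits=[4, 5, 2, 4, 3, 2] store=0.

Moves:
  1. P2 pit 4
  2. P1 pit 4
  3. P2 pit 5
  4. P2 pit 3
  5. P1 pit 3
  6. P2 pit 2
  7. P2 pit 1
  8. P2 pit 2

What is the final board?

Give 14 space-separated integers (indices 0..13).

Answer: 6 5 2 0 1 5 2 6 0 0 3 3 2 4

Derivation:
Move 1: P2 pit4 -> P1=[4,4,2,4,3,3](0) P2=[4,5,2,4,0,3](1)
Move 2: P1 pit4 -> P1=[4,4,2,4,0,4](1) P2=[5,5,2,4,0,3](1)
Move 3: P2 pit5 -> P1=[5,5,2,4,0,4](1) P2=[5,5,2,4,0,0](2)
Move 4: P2 pit3 -> P1=[6,5,2,4,0,4](1) P2=[5,5,2,0,1,1](3)
Move 5: P1 pit3 -> P1=[6,5,2,0,1,5](2) P2=[6,5,2,0,1,1](3)
Move 6: P2 pit2 -> P1=[6,5,2,0,1,5](2) P2=[6,5,0,1,2,1](3)
Move 7: P2 pit1 -> P1=[6,5,2,0,1,5](2) P2=[6,0,1,2,3,2](4)
Move 8: P2 pit2 -> P1=[6,5,2,0,1,5](2) P2=[6,0,0,3,3,2](4)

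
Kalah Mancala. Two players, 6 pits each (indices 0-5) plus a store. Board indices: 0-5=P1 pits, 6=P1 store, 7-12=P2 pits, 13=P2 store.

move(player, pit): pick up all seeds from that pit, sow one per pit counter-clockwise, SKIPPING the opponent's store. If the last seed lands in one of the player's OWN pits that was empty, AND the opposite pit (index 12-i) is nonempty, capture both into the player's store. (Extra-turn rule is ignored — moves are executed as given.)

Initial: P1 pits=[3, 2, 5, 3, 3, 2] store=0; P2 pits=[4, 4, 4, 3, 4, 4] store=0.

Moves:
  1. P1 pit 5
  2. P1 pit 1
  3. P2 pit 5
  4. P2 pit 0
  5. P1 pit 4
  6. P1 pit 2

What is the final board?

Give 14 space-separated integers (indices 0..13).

Answer: 0 1 0 5 1 2 3 2 6 6 4 5 0 6

Derivation:
Move 1: P1 pit5 -> P1=[3,2,5,3,3,0](1) P2=[5,4,4,3,4,4](0)
Move 2: P1 pit1 -> P1=[3,0,6,4,3,0](1) P2=[5,4,4,3,4,4](0)
Move 3: P2 pit5 -> P1=[4,1,7,4,3,0](1) P2=[5,4,4,3,4,0](1)
Move 4: P2 pit0 -> P1=[0,1,7,4,3,0](1) P2=[0,5,5,4,5,0](6)
Move 5: P1 pit4 -> P1=[0,1,7,4,0,1](2) P2=[1,5,5,4,5,0](6)
Move 6: P1 pit2 -> P1=[0,1,0,5,1,2](3) P2=[2,6,6,4,5,0](6)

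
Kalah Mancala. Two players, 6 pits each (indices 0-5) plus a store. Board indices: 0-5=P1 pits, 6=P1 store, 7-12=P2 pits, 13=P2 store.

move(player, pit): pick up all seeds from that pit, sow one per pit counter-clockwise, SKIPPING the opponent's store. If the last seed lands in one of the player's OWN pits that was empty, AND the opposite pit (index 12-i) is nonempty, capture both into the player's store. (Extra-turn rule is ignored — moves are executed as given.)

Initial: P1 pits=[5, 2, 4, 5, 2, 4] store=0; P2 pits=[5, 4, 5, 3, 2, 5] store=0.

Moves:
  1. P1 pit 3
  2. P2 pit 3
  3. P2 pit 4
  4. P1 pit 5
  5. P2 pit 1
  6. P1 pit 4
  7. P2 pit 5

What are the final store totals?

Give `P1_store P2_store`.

Move 1: P1 pit3 -> P1=[5,2,4,0,3,5](1) P2=[6,5,5,3,2,5](0)
Move 2: P2 pit3 -> P1=[5,2,4,0,3,5](1) P2=[6,5,5,0,3,6](1)
Move 3: P2 pit4 -> P1=[6,2,4,0,3,5](1) P2=[6,5,5,0,0,7](2)
Move 4: P1 pit5 -> P1=[6,2,4,0,3,0](2) P2=[7,6,6,1,0,7](2)
Move 5: P2 pit1 -> P1=[7,2,4,0,3,0](2) P2=[7,0,7,2,1,8](3)
Move 6: P1 pit4 -> P1=[7,2,4,0,0,1](3) P2=[8,0,7,2,1,8](3)
Move 7: P2 pit5 -> P1=[8,3,5,1,1,2](3) P2=[9,0,7,2,1,0](4)

Answer: 3 4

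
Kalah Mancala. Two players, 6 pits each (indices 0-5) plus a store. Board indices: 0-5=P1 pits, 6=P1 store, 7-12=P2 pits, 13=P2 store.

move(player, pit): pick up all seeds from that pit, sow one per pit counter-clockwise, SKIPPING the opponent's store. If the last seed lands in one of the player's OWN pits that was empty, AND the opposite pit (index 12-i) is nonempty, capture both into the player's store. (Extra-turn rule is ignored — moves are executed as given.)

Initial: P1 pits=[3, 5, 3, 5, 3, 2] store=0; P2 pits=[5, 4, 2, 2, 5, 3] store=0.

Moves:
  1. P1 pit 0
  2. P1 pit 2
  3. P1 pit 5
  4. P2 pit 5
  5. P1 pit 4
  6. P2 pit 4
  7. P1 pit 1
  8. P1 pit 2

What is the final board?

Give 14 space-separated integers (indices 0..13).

Answer: 2 0 0 9 2 2 4 8 7 3 2 0 1 2

Derivation:
Move 1: P1 pit0 -> P1=[0,6,4,6,3,2](0) P2=[5,4,2,2,5,3](0)
Move 2: P1 pit2 -> P1=[0,6,0,7,4,3](1) P2=[5,4,2,2,5,3](0)
Move 3: P1 pit5 -> P1=[0,6,0,7,4,0](2) P2=[6,5,2,2,5,3](0)
Move 4: P2 pit5 -> P1=[1,7,0,7,4,0](2) P2=[6,5,2,2,5,0](1)
Move 5: P1 pit4 -> P1=[1,7,0,7,0,1](3) P2=[7,6,2,2,5,0](1)
Move 6: P2 pit4 -> P1=[2,8,1,7,0,1](3) P2=[7,6,2,2,0,1](2)
Move 7: P1 pit1 -> P1=[2,0,2,8,1,2](4) P2=[8,7,3,2,0,1](2)
Move 8: P1 pit2 -> P1=[2,0,0,9,2,2](4) P2=[8,7,3,2,0,1](2)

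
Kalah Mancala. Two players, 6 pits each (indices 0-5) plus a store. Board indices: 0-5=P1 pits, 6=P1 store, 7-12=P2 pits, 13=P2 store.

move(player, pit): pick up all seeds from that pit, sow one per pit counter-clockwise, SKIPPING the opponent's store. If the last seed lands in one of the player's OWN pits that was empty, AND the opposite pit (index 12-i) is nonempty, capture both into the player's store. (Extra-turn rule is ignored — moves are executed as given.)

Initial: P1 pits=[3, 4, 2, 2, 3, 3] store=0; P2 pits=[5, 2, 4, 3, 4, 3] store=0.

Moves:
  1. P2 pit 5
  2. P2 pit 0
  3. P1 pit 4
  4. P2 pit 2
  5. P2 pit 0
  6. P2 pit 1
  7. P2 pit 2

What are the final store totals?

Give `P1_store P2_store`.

Answer: 1 7

Derivation:
Move 1: P2 pit5 -> P1=[4,5,2,2,3,3](0) P2=[5,2,4,3,4,0](1)
Move 2: P2 pit0 -> P1=[0,5,2,2,3,3](0) P2=[0,3,5,4,5,0](6)
Move 3: P1 pit4 -> P1=[0,5,2,2,0,4](1) P2=[1,3,5,4,5,0](6)
Move 4: P2 pit2 -> P1=[1,5,2,2,0,4](1) P2=[1,3,0,5,6,1](7)
Move 5: P2 pit0 -> P1=[1,5,2,2,0,4](1) P2=[0,4,0,5,6,1](7)
Move 6: P2 pit1 -> P1=[1,5,2,2,0,4](1) P2=[0,0,1,6,7,2](7)
Move 7: P2 pit2 -> P1=[1,5,2,2,0,4](1) P2=[0,0,0,7,7,2](7)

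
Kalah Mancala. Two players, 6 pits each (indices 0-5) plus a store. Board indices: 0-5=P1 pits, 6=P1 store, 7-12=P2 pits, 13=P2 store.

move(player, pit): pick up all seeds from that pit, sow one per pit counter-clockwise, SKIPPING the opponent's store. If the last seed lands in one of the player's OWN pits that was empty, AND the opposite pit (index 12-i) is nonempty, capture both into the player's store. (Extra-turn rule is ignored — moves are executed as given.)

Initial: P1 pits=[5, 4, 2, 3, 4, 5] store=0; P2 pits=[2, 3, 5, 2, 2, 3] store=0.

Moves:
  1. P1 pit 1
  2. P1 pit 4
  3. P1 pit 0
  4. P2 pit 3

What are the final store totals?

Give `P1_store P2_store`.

Answer: 1 0

Derivation:
Move 1: P1 pit1 -> P1=[5,0,3,4,5,6](0) P2=[2,3,5,2,2,3](0)
Move 2: P1 pit4 -> P1=[5,0,3,4,0,7](1) P2=[3,4,6,2,2,3](0)
Move 3: P1 pit0 -> P1=[0,1,4,5,1,8](1) P2=[3,4,6,2,2,3](0)
Move 4: P2 pit3 -> P1=[0,1,4,5,1,8](1) P2=[3,4,6,0,3,4](0)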